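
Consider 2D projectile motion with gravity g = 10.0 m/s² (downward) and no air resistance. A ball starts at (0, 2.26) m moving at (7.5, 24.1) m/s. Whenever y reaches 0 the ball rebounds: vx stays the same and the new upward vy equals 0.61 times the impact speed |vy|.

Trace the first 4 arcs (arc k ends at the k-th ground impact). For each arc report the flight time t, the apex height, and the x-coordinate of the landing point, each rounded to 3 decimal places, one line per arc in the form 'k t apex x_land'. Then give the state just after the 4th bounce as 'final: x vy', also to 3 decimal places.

1 4.912 31.300 36.840
2 3.052 11.647 59.734
3 1.862 4.334 73.699
4 1.136 1.613 82.217
final: 82.217 3.464

Arc 1: start y=2.260, vy=24.100 → t=4.912, apex=31.300, x_land=36.840, impact vy=-25.020
  bounce: vy ← 0.61·25.020 = 15.262
Arc 2: start y=0.000, vy=15.262 → t=3.052, apex=11.647, x_land=59.734, impact vy=-15.262
  bounce: vy ← 0.61·15.262 = 9.310
Arc 3: start y=0.000, vy=9.310 → t=1.862, apex=4.334, x_land=73.699, impact vy=-9.310
  bounce: vy ← 0.61·9.310 = 5.679
Arc 4: start y=0.000, vy=5.679 → t=1.136, apex=1.613, x_land=82.217, impact vy=-5.679
  bounce: vy ← 0.61·5.679 = 3.464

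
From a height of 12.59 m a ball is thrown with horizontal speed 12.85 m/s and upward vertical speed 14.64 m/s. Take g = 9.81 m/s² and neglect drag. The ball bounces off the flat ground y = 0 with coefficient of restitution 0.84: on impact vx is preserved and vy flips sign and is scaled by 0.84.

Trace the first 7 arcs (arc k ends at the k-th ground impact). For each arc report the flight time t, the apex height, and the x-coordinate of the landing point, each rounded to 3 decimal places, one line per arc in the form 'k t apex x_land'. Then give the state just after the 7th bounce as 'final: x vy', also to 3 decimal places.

Arc 1: start y=12.590, vy=14.640 → t=3.682, apex=23.514, x_land=47.312, impact vy=-21.479
  bounce: vy ← 0.84·21.479 = 18.042
Arc 2: start y=0.000, vy=18.042 → t=3.678, apex=16.592, x_land=94.579, impact vy=-18.042
  bounce: vy ← 0.84·18.042 = 15.156
Arc 3: start y=0.000, vy=15.156 → t=3.090, apex=11.707, x_land=134.283, impact vy=-15.156
  bounce: vy ← 0.84·15.156 = 12.731
Arc 4: start y=0.000, vy=12.731 → t=2.595, apex=8.260, x_land=167.634, impact vy=-12.731
  bounce: vy ← 0.84·12.731 = 10.694
Arc 5: start y=0.000, vy=10.694 → t=2.180, apex=5.829, x_land=195.649, impact vy=-10.694
  bounce: vy ← 0.84·10.694 = 8.983
Arc 6: start y=0.000, vy=8.983 → t=1.831, apex=4.113, x_land=219.182, impact vy=-8.983
  bounce: vy ← 0.84·8.983 = 7.546
Arc 7: start y=0.000, vy=7.546 → t=1.538, apex=2.902, x_land=238.950, impact vy=-7.546
  bounce: vy ← 0.84·7.546 = 6.338

1 3.682 23.514 47.312
2 3.678 16.592 94.579
3 3.090 11.707 134.283
4 2.595 8.260 167.634
5 2.180 5.829 195.649
6 1.831 4.113 219.182
7 1.538 2.902 238.950
final: 238.950 6.338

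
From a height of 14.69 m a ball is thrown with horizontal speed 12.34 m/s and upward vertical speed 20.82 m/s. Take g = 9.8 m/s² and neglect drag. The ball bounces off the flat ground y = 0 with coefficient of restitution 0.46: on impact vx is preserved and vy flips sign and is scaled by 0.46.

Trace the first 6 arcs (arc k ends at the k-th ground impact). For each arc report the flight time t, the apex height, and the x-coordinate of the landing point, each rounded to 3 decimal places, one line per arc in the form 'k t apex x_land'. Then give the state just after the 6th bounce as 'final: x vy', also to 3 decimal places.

Arc 1: start y=14.690, vy=20.820 → t=4.865, apex=36.806, x_land=60.036, impact vy=-26.859
  bounce: vy ← 0.46·26.859 = 12.355
Arc 2: start y=0.000, vy=12.355 → t=2.521, apex=7.788, x_land=91.151, impact vy=-12.355
  bounce: vy ← 0.46·12.355 = 5.683
Arc 3: start y=0.000, vy=5.683 → t=1.160, apex=1.648, x_land=105.464, impact vy=-5.683
  bounce: vy ← 0.46·5.683 = 2.614
Arc 4: start y=0.000, vy=2.614 → t=0.534, apex=0.349, x_land=112.048, impact vy=-2.614
  bounce: vy ← 0.46·2.614 = 1.203
Arc 5: start y=0.000, vy=1.203 → t=0.245, apex=0.074, x_land=115.076, impact vy=-1.203
  bounce: vy ← 0.46·1.203 = 0.553
Arc 6: start y=0.000, vy=0.553 → t=0.113, apex=0.016, x_land=116.469, impact vy=-0.553
  bounce: vy ← 0.46·0.553 = 0.254

1 4.865 36.806 60.036
2 2.521 7.788 91.151
3 1.160 1.648 105.464
4 0.534 0.349 112.048
5 0.245 0.074 115.076
6 0.113 0.016 116.469
final: 116.469 0.254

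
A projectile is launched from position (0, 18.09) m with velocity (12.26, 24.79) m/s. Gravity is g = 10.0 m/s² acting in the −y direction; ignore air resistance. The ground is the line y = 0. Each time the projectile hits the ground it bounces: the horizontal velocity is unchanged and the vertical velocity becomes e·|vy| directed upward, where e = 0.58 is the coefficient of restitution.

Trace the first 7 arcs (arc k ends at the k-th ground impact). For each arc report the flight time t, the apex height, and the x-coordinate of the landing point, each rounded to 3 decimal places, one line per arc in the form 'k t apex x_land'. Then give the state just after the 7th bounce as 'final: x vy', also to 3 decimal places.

1 5.604 48.817 68.701
2 3.625 16.422 113.138
3 2.102 5.524 138.912
4 1.219 1.858 153.861
5 0.707 0.625 162.531
6 0.410 0.210 167.560
7 0.238 0.071 170.477
final: 170.477 0.690

Arc 1: start y=18.090, vy=24.790 → t=5.604, apex=48.817, x_land=68.701, impact vy=-31.247
  bounce: vy ← 0.58·31.247 = 18.123
Arc 2: start y=0.000, vy=18.123 → t=3.625, apex=16.422, x_land=113.138, impact vy=-18.123
  bounce: vy ← 0.58·18.123 = 10.511
Arc 3: start y=0.000, vy=10.511 → t=2.102, apex=5.524, x_land=138.912, impact vy=-10.511
  bounce: vy ← 0.58·10.511 = 6.097
Arc 4: start y=0.000, vy=6.097 → t=1.219, apex=1.858, x_land=153.861, impact vy=-6.097
  bounce: vy ← 0.58·6.097 = 3.536
Arc 5: start y=0.000, vy=3.536 → t=0.707, apex=0.625, x_land=162.531, impact vy=-3.536
  bounce: vy ← 0.58·3.536 = 2.051
Arc 6: start y=0.000, vy=2.051 → t=0.410, apex=0.210, x_land=167.560, impact vy=-2.051
  bounce: vy ← 0.58·2.051 = 1.190
Arc 7: start y=0.000, vy=1.190 → t=0.238, apex=0.071, x_land=170.477, impact vy=-1.190
  bounce: vy ← 0.58·1.190 = 0.690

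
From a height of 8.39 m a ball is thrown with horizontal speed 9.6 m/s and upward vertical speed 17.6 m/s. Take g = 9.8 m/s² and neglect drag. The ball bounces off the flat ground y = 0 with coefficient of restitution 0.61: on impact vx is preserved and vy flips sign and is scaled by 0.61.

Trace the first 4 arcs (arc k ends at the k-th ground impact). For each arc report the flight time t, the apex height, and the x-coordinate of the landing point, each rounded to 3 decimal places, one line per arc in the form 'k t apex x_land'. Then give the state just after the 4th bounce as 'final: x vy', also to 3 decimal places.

Arc 1: start y=8.390, vy=17.600 → t=4.018, apex=24.194, x_land=38.573, impact vy=-21.776
  bounce: vy ← 0.61·21.776 = 13.283
Arc 2: start y=0.000, vy=13.283 → t=2.711, apex=9.003, x_land=64.597, impact vy=-13.283
  bounce: vy ← 0.61·13.283 = 8.103
Arc 3: start y=0.000, vy=8.103 → t=1.654, apex=3.350, x_land=80.473, impact vy=-8.103
  bounce: vy ← 0.61·8.103 = 4.943
Arc 4: start y=0.000, vy=4.943 → t=1.009, apex=1.246, x_land=90.156, impact vy=-4.943
  bounce: vy ← 0.61·4.943 = 3.015

1 4.018 24.194 38.573
2 2.711 9.003 64.597
3 1.654 3.350 80.473
4 1.009 1.246 90.156
final: 90.156 3.015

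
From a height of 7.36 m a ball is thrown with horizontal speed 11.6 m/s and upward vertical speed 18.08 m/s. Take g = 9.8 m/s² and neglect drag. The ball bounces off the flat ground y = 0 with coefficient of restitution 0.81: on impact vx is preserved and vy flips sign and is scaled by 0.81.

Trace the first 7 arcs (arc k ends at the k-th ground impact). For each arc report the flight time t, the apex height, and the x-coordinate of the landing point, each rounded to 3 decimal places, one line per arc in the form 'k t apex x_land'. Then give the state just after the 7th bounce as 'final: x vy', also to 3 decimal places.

Arc 1: start y=7.360, vy=18.080 → t=4.060, apex=24.038, x_land=47.093, impact vy=-21.706
  bounce: vy ← 0.81·21.706 = 17.582
Arc 2: start y=0.000, vy=17.582 → t=3.588, apex=15.771, x_land=88.715, impact vy=-17.582
  bounce: vy ← 0.81·17.582 = 14.241
Arc 3: start y=0.000, vy=14.241 → t=2.906, apex=10.348, x_land=122.429, impact vy=-14.241
  bounce: vy ← 0.81·14.241 = 11.535
Arc 4: start y=0.000, vy=11.535 → t=2.354, apex=6.789, x_land=149.737, impact vy=-11.535
  bounce: vy ← 0.81·11.535 = 9.344
Arc 5: start y=0.000, vy=9.344 → t=1.907, apex=4.454, x_land=171.857, impact vy=-9.344
  bounce: vy ← 0.81·9.344 = 7.568
Arc 6: start y=0.000, vy=7.568 → t=1.545, apex=2.922, x_land=189.774, impact vy=-7.568
  bounce: vy ← 0.81·7.568 = 6.130
Arc 7: start y=0.000, vy=6.130 → t=1.251, apex=1.917, x_land=204.287, impact vy=-6.130
  bounce: vy ← 0.81·6.130 = 4.966

1 4.060 24.038 47.093
2 3.588 15.771 88.715
3 2.906 10.348 122.429
4 2.354 6.789 149.737
5 1.907 4.454 171.857
6 1.545 2.922 189.774
7 1.251 1.917 204.287
final: 204.287 4.966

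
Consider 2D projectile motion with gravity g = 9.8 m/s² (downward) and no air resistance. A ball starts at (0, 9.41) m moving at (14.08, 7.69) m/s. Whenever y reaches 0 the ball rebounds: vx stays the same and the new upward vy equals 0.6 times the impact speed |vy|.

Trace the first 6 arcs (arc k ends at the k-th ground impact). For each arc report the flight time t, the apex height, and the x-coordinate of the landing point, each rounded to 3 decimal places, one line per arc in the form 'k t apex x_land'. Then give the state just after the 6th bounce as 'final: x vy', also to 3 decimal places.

Arc 1: start y=9.410, vy=7.690 → t=2.377, apex=12.427, x_land=33.471, impact vy=-15.607
  bounce: vy ← 0.6·15.607 = 9.364
Arc 2: start y=0.000, vy=9.364 → t=1.911, apex=4.474, x_land=60.379, impact vy=-9.364
  bounce: vy ← 0.6·9.364 = 5.618
Arc 3: start y=0.000, vy=5.618 → t=1.147, apex=1.611, x_land=76.523, impact vy=-5.618
  bounce: vy ← 0.6·5.618 = 3.371
Arc 4: start y=0.000, vy=3.371 → t=0.688, apex=0.580, x_land=86.210, impact vy=-3.371
  bounce: vy ← 0.6·3.371 = 2.023
Arc 5: start y=0.000, vy=2.023 → t=0.413, apex=0.209, x_land=92.022, impact vy=-2.023
  bounce: vy ← 0.6·2.023 = 1.214
Arc 6: start y=0.000, vy=1.214 → t=0.248, apex=0.075, x_land=95.509, impact vy=-1.214
  bounce: vy ← 0.6·1.214 = 0.728

1 2.377 12.427 33.471
2 1.911 4.474 60.379
3 1.147 1.611 76.523
4 0.688 0.580 86.210
5 0.413 0.209 92.022
6 0.248 0.075 95.509
final: 95.509 0.728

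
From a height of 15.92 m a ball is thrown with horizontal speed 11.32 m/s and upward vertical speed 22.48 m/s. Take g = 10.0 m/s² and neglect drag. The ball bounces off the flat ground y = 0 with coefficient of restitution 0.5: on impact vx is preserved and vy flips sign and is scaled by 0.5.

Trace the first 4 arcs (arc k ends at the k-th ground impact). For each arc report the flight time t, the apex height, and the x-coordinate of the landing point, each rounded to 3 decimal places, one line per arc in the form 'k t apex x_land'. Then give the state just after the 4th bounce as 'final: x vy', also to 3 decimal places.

Arc 1: start y=15.920, vy=22.480 → t=5.118, apex=41.188, x_land=57.937, impact vy=-28.701
  bounce: vy ← 0.5·28.701 = 14.351
Arc 2: start y=0.000, vy=14.351 → t=2.870, apex=10.297, x_land=90.427, impact vy=-14.351
  bounce: vy ← 0.5·14.351 = 7.175
Arc 3: start y=0.000, vy=7.175 → t=1.435, apex=2.574, x_land=106.671, impact vy=-7.175
  bounce: vy ← 0.5·7.175 = 3.588
Arc 4: start y=0.000, vy=3.588 → t=0.718, apex=0.644, x_land=114.794, impact vy=-3.588
  bounce: vy ← 0.5·3.588 = 1.794

1 5.118 41.188 57.937
2 2.870 10.297 90.427
3 1.435 2.574 106.671
4 0.718 0.644 114.794
final: 114.794 1.794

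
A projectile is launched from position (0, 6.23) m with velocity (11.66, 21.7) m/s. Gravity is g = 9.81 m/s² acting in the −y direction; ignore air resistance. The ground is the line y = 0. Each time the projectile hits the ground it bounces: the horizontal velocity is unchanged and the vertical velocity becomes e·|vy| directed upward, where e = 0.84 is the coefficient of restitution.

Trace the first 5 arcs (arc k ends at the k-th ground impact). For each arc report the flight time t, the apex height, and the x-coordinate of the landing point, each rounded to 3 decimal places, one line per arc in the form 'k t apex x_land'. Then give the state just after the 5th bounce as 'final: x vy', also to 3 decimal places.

Arc 1: start y=6.230, vy=21.700 → t=4.695, apex=30.231, x_land=54.739, impact vy=-24.354
  bounce: vy ← 0.84·24.354 = 20.457
Arc 2: start y=0.000, vy=20.457 → t=4.171, apex=21.331, x_land=103.370, impact vy=-20.457
  bounce: vy ← 0.84·20.457 = 17.184
Arc 3: start y=0.000, vy=17.184 → t=3.503, apex=15.051, x_land=144.220, impact vy=-17.184
  bounce: vy ← 0.84·17.184 = 14.435
Arc 4: start y=0.000, vy=14.435 → t=2.943, apex=10.620, x_land=178.534, impact vy=-14.435
  bounce: vy ← 0.84·14.435 = 12.125
Arc 5: start y=0.000, vy=12.125 → t=2.472, apex=7.493, x_land=207.357, impact vy=-12.125
  bounce: vy ← 0.84·12.125 = 10.185

1 4.695 30.231 54.739
2 4.171 21.331 103.370
3 3.503 15.051 144.220
4 2.943 10.620 178.534
5 2.472 7.493 207.357
final: 207.357 10.185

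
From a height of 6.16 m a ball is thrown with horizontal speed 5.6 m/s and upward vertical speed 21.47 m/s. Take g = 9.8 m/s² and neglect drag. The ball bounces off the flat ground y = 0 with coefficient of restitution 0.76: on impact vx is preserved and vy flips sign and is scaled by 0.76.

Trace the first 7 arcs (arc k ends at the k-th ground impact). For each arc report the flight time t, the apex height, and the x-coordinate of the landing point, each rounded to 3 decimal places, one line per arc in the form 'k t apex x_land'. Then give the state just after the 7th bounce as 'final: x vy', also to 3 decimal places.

1 4.652 29.678 26.051
2 3.741 17.142 46.999
3 2.843 9.901 62.920
4 2.161 5.719 75.020
5 1.642 3.303 84.216
6 1.248 1.908 91.205
7 0.948 1.102 96.516
final: 96.516 3.532

Arc 1: start y=6.160, vy=21.470 → t=4.652, apex=29.678, x_land=26.051, impact vy=-24.118
  bounce: vy ← 0.76·24.118 = 18.330
Arc 2: start y=0.000, vy=18.330 → t=3.741, apex=17.142, x_land=46.999, impact vy=-18.330
  bounce: vy ← 0.76·18.330 = 13.931
Arc 3: start y=0.000, vy=13.931 → t=2.843, apex=9.901, x_land=62.920, impact vy=-13.931
  bounce: vy ← 0.76·13.931 = 10.587
Arc 4: start y=0.000, vy=10.587 → t=2.161, apex=5.719, x_land=75.020, impact vy=-10.587
  bounce: vy ← 0.76·10.587 = 8.046
Arc 5: start y=0.000, vy=8.046 → t=1.642, apex=3.303, x_land=84.216, impact vy=-8.046
  bounce: vy ← 0.76·8.046 = 6.115
Arc 6: start y=0.000, vy=6.115 → t=1.248, apex=1.908, x_land=91.205, impact vy=-6.115
  bounce: vy ← 0.76·6.115 = 4.648
Arc 7: start y=0.000, vy=4.648 → t=0.948, apex=1.102, x_land=96.516, impact vy=-4.648
  bounce: vy ← 0.76·4.648 = 3.532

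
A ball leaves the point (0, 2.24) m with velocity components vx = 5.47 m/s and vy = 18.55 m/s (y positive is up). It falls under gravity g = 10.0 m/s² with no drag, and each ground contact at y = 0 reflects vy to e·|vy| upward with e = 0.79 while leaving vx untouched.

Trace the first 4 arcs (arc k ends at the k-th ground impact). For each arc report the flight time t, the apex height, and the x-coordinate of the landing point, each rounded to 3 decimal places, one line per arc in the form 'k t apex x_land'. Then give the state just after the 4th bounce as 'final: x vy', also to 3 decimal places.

Arc 1: start y=2.240, vy=18.550 → t=3.827, apex=19.445, x_land=20.934, impact vy=-19.721
  bounce: vy ← 0.79·19.721 = 15.579
Arc 2: start y=0.000, vy=15.579 → t=3.116, apex=12.136, x_land=37.978, impact vy=-15.579
  bounce: vy ← 0.79·15.579 = 12.308
Arc 3: start y=0.000, vy=12.308 → t=2.462, apex=7.574, x_land=51.442, impact vy=-12.308
  bounce: vy ← 0.79·12.308 = 9.723
Arc 4: start y=0.000, vy=9.723 → t=1.945, apex=4.727, x_land=62.079, impact vy=-9.723
  bounce: vy ← 0.79·9.723 = 7.681

1 3.827 19.445 20.934
2 3.116 12.136 37.978
3 2.462 7.574 51.442
4 1.945 4.727 62.079
final: 62.079 7.681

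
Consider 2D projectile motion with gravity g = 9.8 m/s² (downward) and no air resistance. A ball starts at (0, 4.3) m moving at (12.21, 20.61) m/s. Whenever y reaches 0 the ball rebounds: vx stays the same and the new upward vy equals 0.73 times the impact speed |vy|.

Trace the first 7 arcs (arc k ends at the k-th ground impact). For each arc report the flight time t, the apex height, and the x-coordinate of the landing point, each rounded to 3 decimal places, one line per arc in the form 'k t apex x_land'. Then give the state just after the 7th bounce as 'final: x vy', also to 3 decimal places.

Arc 1: start y=4.300, vy=20.610 → t=4.405, apex=25.972, x_land=53.789, impact vy=-22.562
  bounce: vy ← 0.73·22.562 = 16.470
Arc 2: start y=0.000, vy=16.470 → t=3.361, apex=13.841, x_land=94.831, impact vy=-16.470
  bounce: vy ← 0.73·16.470 = 12.023
Arc 3: start y=0.000, vy=12.023 → t=2.454, apex=7.376, x_land=124.791, impact vy=-12.023
  bounce: vy ← 0.73·12.023 = 8.777
Arc 4: start y=0.000, vy=8.777 → t=1.791, apex=3.930, x_land=146.662, impact vy=-8.777
  bounce: vy ← 0.73·8.777 = 6.407
Arc 5: start y=0.000, vy=6.407 → t=1.308, apex=2.095, x_land=162.628, impact vy=-6.407
  bounce: vy ← 0.73·6.407 = 4.677
Arc 6: start y=0.000, vy=4.677 → t=0.955, apex=1.116, x_land=174.283, impact vy=-4.677
  bounce: vy ← 0.73·4.677 = 3.414
Arc 7: start y=0.000, vy=3.414 → t=0.697, apex=0.595, x_land=182.791, impact vy=-3.414
  bounce: vy ← 0.73·3.414 = 2.493

1 4.405 25.972 53.789
2 3.361 13.841 94.831
3 2.454 7.376 124.791
4 1.791 3.930 146.662
5 1.308 2.095 162.628
6 0.955 1.116 174.283
7 0.697 0.595 182.791
final: 182.791 2.493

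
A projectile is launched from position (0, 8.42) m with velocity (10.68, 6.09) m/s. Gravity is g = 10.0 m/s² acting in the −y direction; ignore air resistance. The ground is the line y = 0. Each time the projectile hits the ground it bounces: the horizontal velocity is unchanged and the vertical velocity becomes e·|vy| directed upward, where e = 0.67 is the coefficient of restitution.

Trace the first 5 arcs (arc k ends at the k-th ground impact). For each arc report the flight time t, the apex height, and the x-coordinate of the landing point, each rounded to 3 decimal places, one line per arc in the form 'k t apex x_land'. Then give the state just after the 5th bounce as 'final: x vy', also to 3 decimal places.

Arc 1: start y=8.420, vy=6.090 → t=2.042, apex=10.274, x_land=21.814, impact vy=-14.335
  bounce: vy ← 0.67·14.335 = 9.604
Arc 2: start y=0.000, vy=9.604 → t=1.921, apex=4.612, x_land=42.329, impact vy=-9.604
  bounce: vy ← 0.67·9.604 = 6.435
Arc 3: start y=0.000, vy=6.435 → t=1.287, apex=2.070, x_land=56.074, impact vy=-6.435
  bounce: vy ← 0.67·6.435 = 4.311
Arc 4: start y=0.000, vy=4.311 → t=0.862, apex=0.929, x_land=65.283, impact vy=-4.311
  bounce: vy ← 0.67·4.311 = 2.889
Arc 5: start y=0.000, vy=2.889 → t=0.578, apex=0.417, x_land=71.453, impact vy=-2.889
  bounce: vy ← 0.67·2.889 = 1.935

1 2.042 10.274 21.814
2 1.921 4.612 42.329
3 1.287 2.070 56.074
4 0.862 0.929 65.283
5 0.578 0.417 71.453
final: 71.453 1.935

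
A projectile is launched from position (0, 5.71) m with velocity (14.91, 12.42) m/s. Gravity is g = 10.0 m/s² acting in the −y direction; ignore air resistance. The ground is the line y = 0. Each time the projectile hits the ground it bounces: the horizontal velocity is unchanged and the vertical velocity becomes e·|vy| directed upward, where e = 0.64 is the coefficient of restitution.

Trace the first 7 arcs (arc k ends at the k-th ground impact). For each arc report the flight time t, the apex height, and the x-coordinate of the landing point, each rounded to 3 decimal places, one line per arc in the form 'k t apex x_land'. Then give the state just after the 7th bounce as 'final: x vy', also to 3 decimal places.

1 2.880 13.423 42.948
2 2.097 5.498 74.217
3 1.342 2.252 94.230
4 0.859 0.922 107.038
5 0.550 0.378 115.235
6 0.352 0.155 120.482
7 0.225 0.063 123.839
final: 123.839 0.721

Arc 1: start y=5.710, vy=12.420 → t=2.880, apex=13.423, x_land=42.948, impact vy=-16.385
  bounce: vy ← 0.64·16.385 = 10.486
Arc 2: start y=0.000, vy=10.486 → t=2.097, apex=5.498, x_land=74.217, impact vy=-10.486
  bounce: vy ← 0.64·10.486 = 6.711
Arc 3: start y=0.000, vy=6.711 → t=1.342, apex=2.252, x_land=94.230, impact vy=-6.711
  bounce: vy ← 0.64·6.711 = 4.295
Arc 4: start y=0.000, vy=4.295 → t=0.859, apex=0.922, x_land=107.038, impact vy=-4.295
  bounce: vy ← 0.64·4.295 = 2.749
Arc 5: start y=0.000, vy=2.749 → t=0.550, apex=0.378, x_land=115.235, impact vy=-2.749
  bounce: vy ← 0.64·2.749 = 1.759
Arc 6: start y=0.000, vy=1.759 → t=0.352, apex=0.155, x_land=120.482, impact vy=-1.759
  bounce: vy ← 0.64·1.759 = 1.126
Arc 7: start y=0.000, vy=1.126 → t=0.225, apex=0.063, x_land=123.839, impact vy=-1.126
  bounce: vy ← 0.64·1.126 = 0.721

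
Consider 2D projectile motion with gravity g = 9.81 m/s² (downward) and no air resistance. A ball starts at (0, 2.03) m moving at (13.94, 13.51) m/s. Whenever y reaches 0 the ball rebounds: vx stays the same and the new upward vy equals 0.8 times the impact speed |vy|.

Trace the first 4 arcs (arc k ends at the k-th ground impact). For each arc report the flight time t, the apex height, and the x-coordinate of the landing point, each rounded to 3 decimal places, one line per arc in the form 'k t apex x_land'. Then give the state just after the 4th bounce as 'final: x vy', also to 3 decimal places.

Arc 1: start y=2.030, vy=13.510 → t=2.897, apex=11.333, x_land=40.387, impact vy=-14.911
  bounce: vy ← 0.8·14.911 = 11.929
Arc 2: start y=0.000, vy=11.929 → t=2.432, apex=7.253, x_land=74.289, impact vy=-11.929
  bounce: vy ← 0.8·11.929 = 9.543
Arc 3: start y=0.000, vy=9.543 → t=1.946, apex=4.642, x_land=101.411, impact vy=-9.543
  bounce: vy ← 0.8·9.543 = 7.635
Arc 4: start y=0.000, vy=7.635 → t=1.556, apex=2.971, x_land=123.109, impact vy=-7.635
  bounce: vy ← 0.8·7.635 = 6.108

1 2.897 11.333 40.387
2 2.432 7.253 74.289
3 1.946 4.642 101.411
4 1.556 2.971 123.109
final: 123.109 6.108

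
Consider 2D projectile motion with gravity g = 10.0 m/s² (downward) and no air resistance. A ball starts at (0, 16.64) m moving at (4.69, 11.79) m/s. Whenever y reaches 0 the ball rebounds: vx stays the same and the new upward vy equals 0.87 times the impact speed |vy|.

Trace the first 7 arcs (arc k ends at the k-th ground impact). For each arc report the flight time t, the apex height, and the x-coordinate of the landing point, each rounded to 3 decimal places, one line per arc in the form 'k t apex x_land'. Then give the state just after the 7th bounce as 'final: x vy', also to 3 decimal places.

1 3.351 23.590 15.717
2 3.779 17.855 33.442
3 3.288 13.515 48.864
4 2.861 10.229 62.280
5 2.489 7.743 73.953
6 2.165 5.860 84.108
7 1.884 4.436 92.943
final: 92.943 8.194

Arc 1: start y=16.640, vy=11.790 → t=3.351, apex=23.590, x_land=15.717, impact vy=-21.721
  bounce: vy ← 0.87·21.721 = 18.897
Arc 2: start y=0.000, vy=18.897 → t=3.779, apex=17.855, x_land=33.442, impact vy=-18.897
  bounce: vy ← 0.87·18.897 = 16.441
Arc 3: start y=0.000, vy=16.441 → t=3.288, apex=13.515, x_land=48.864, impact vy=-16.441
  bounce: vy ← 0.87·16.441 = 14.303
Arc 4: start y=0.000, vy=14.303 → t=2.861, apex=10.229, x_land=62.280, impact vy=-14.303
  bounce: vy ← 0.87·14.303 = 12.444
Arc 5: start y=0.000, vy=12.444 → t=2.489, apex=7.743, x_land=73.953, impact vy=-12.444
  bounce: vy ← 0.87·12.444 = 10.826
Arc 6: start y=0.000, vy=10.826 → t=2.165, apex=5.860, x_land=84.108, impact vy=-10.826
  bounce: vy ← 0.87·10.826 = 9.419
Arc 7: start y=0.000, vy=9.419 → t=1.884, apex=4.436, x_land=92.943, impact vy=-9.419
  bounce: vy ← 0.87·9.419 = 8.194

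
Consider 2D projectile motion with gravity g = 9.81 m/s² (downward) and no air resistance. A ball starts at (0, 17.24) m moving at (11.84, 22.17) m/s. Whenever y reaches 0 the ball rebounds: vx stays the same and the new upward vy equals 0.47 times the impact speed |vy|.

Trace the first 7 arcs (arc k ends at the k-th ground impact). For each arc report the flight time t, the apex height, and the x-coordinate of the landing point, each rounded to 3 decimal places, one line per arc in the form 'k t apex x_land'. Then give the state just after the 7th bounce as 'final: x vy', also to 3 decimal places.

Arc 1: start y=17.240, vy=22.170 → t=5.196, apex=42.291, x_land=61.524, impact vy=-28.806
  bounce: vy ← 0.47·28.806 = 13.539
Arc 2: start y=0.000, vy=13.539 → t=2.760, apex=9.342, x_land=94.204, impact vy=-13.539
  bounce: vy ← 0.47·13.539 = 6.363
Arc 3: start y=0.000, vy=6.363 → t=1.297, apex=2.064, x_land=109.564, impact vy=-6.363
  bounce: vy ← 0.47·6.363 = 2.991
Arc 4: start y=0.000, vy=2.991 → t=0.610, apex=0.456, x_land=116.783, impact vy=-2.991
  bounce: vy ← 0.47·2.991 = 1.406
Arc 5: start y=0.000, vy=1.406 → t=0.287, apex=0.101, x_land=120.176, impact vy=-1.406
  bounce: vy ← 0.47·1.406 = 0.661
Arc 6: start y=0.000, vy=0.661 → t=0.135, apex=0.022, x_land=121.771, impact vy=-0.661
  bounce: vy ← 0.47·0.661 = 0.311
Arc 7: start y=0.000, vy=0.311 → t=0.063, apex=0.005, x_land=122.520, impact vy=-0.311
  bounce: vy ← 0.47·0.311 = 0.146

1 5.196 42.291 61.524
2 2.760 9.342 94.204
3 1.297 2.064 109.564
4 0.610 0.456 116.783
5 0.287 0.101 120.176
6 0.135 0.022 121.771
7 0.063 0.005 122.520
final: 122.520 0.146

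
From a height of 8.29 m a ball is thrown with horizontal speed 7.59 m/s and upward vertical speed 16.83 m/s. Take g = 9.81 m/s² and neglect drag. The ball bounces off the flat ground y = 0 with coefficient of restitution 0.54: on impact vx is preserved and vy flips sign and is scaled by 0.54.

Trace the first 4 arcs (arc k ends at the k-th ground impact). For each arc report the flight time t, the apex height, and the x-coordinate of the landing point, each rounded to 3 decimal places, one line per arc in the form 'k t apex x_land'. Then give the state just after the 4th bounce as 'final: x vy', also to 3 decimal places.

1 3.868 22.727 29.359
2 2.325 6.627 47.004
3 1.255 1.932 56.532
4 0.678 0.564 61.677
final: 61.677 1.796

Arc 1: start y=8.290, vy=16.830 → t=3.868, apex=22.727, x_land=29.359, impact vy=-21.116
  bounce: vy ← 0.54·21.116 = 11.403
Arc 2: start y=0.000, vy=11.403 → t=2.325, apex=6.627, x_land=47.004, impact vy=-11.403
  bounce: vy ← 0.54·11.403 = 6.158
Arc 3: start y=0.000, vy=6.158 → t=1.255, apex=1.932, x_land=56.532, impact vy=-6.158
  bounce: vy ← 0.54·6.158 = 3.325
Arc 4: start y=0.000, vy=3.325 → t=0.678, apex=0.564, x_land=61.677, impact vy=-3.325
  bounce: vy ← 0.54·3.325 = 1.796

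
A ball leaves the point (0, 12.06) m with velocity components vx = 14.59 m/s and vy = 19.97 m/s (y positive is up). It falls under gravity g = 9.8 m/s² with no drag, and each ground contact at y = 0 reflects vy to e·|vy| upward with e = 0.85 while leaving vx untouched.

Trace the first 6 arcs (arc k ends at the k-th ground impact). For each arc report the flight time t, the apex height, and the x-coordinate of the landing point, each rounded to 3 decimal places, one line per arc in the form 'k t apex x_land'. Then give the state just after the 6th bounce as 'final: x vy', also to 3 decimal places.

Arc 1: start y=12.060, vy=19.970 → t=4.609, apex=32.407, x_land=67.252, impact vy=-25.203
  bounce: vy ← 0.85·25.203 = 21.422
Arc 2: start y=0.000, vy=21.422 → t=4.372, apex=23.414, x_land=131.038, impact vy=-21.422
  bounce: vy ← 0.85·21.422 = 18.209
Arc 3: start y=0.000, vy=18.209 → t=3.716, apex=16.917, x_land=185.256, impact vy=-18.209
  bounce: vy ← 0.85·18.209 = 15.478
Arc 4: start y=0.000, vy=15.478 → t=3.159, apex=12.222, x_land=231.342, impact vy=-15.478
  bounce: vy ← 0.85·15.478 = 13.156
Arc 5: start y=0.000, vy=13.156 → t=2.685, apex=8.831, x_land=270.514, impact vy=-13.156
  bounce: vy ← 0.85·13.156 = 11.183
Arc 6: start y=0.000, vy=11.183 → t=2.282, apex=6.380, x_land=303.811, impact vy=-11.183
  bounce: vy ← 0.85·11.183 = 9.505

1 4.609 32.407 67.252
2 4.372 23.414 131.038
3 3.716 16.917 185.256
4 3.159 12.222 231.342
5 2.685 8.831 270.514
6 2.282 6.380 303.811
final: 303.811 9.505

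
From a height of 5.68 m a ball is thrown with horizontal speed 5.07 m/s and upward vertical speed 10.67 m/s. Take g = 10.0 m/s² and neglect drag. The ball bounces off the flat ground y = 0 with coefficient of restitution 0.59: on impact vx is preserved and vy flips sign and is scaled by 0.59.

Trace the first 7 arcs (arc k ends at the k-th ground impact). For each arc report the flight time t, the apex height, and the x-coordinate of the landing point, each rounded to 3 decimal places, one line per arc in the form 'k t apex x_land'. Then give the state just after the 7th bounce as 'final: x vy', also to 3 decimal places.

1 2.575 11.372 13.056
2 1.780 3.959 22.079
3 1.050 1.378 27.402
4 0.619 0.480 30.543
5 0.365 0.167 32.396
6 0.216 0.058 33.489
7 0.127 0.020 34.134
final: 34.134 0.375

Arc 1: start y=5.680, vy=10.670 → t=2.575, apex=11.372, x_land=13.056, impact vy=-15.081
  bounce: vy ← 0.59·15.081 = 8.898
Arc 2: start y=0.000, vy=8.898 → t=1.780, apex=3.959, x_land=22.079, impact vy=-8.898
  bounce: vy ← 0.59·8.898 = 5.250
Arc 3: start y=0.000, vy=5.250 → t=1.050, apex=1.378, x_land=27.402, impact vy=-5.250
  bounce: vy ← 0.59·5.250 = 3.097
Arc 4: start y=0.000, vy=3.097 → t=0.619, apex=0.480, x_land=30.543, impact vy=-3.097
  bounce: vy ← 0.59·3.097 = 1.827
Arc 5: start y=0.000, vy=1.827 → t=0.365, apex=0.167, x_land=32.396, impact vy=-1.827
  bounce: vy ← 0.59·1.827 = 1.078
Arc 6: start y=0.000, vy=1.078 → t=0.216, apex=0.058, x_land=33.489, impact vy=-1.078
  bounce: vy ← 0.59·1.078 = 0.636
Arc 7: start y=0.000, vy=0.636 → t=0.127, apex=0.020, x_land=34.134, impact vy=-0.636
  bounce: vy ← 0.59·0.636 = 0.375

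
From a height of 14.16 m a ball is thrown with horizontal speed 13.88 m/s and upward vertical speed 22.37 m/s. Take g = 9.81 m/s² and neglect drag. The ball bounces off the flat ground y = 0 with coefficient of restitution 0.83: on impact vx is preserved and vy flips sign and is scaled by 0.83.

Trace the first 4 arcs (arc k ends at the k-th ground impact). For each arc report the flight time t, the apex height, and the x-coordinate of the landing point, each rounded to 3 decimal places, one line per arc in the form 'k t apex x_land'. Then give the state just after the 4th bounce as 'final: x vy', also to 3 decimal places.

1 5.124 39.665 71.122
2 4.721 27.326 136.643
3 3.918 18.825 191.026
4 3.252 12.968 236.164
final: 236.164 13.239

Arc 1: start y=14.160, vy=22.370 → t=5.124, apex=39.665, x_land=71.122, impact vy=-27.897
  bounce: vy ← 0.83·27.897 = 23.154
Arc 2: start y=0.000, vy=23.154 → t=4.721, apex=27.326, x_land=136.643, impact vy=-23.154
  bounce: vy ← 0.83·23.154 = 19.218
Arc 3: start y=0.000, vy=19.218 → t=3.918, apex=18.825, x_land=191.026, impact vy=-19.218
  bounce: vy ← 0.83·19.218 = 15.951
Arc 4: start y=0.000, vy=15.951 → t=3.252, apex=12.968, x_land=236.164, impact vy=-15.951
  bounce: vy ← 0.83·15.951 = 13.239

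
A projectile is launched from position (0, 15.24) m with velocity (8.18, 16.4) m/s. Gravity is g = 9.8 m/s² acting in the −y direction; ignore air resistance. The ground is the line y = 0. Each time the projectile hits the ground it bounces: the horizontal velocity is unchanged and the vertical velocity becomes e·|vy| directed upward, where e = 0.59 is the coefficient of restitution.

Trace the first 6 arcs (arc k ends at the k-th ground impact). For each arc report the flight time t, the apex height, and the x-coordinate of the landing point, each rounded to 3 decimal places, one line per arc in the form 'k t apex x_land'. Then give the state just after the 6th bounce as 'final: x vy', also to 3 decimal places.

1 4.105 28.962 33.576
2 2.869 10.082 57.043
3 1.693 3.509 70.888
4 0.999 1.222 79.057
5 0.589 0.425 83.877
6 0.348 0.148 86.720
final: 86.720 1.005

Arc 1: start y=15.240, vy=16.400 → t=4.105, apex=28.962, x_land=33.576, impact vy=-23.826
  bounce: vy ← 0.59·23.826 = 14.057
Arc 2: start y=0.000, vy=14.057 → t=2.869, apex=10.082, x_land=57.043, impact vy=-14.057
  bounce: vy ← 0.59·14.057 = 8.294
Arc 3: start y=0.000, vy=8.294 → t=1.693, apex=3.509, x_land=70.888, impact vy=-8.294
  bounce: vy ← 0.59·8.294 = 4.893
Arc 4: start y=0.000, vy=4.893 → t=0.999, apex=1.222, x_land=79.057, impact vy=-4.893
  bounce: vy ← 0.59·4.893 = 2.887
Arc 5: start y=0.000, vy=2.887 → t=0.589, apex=0.425, x_land=83.877, impact vy=-2.887
  bounce: vy ← 0.59·2.887 = 1.703
Arc 6: start y=0.000, vy=1.703 → t=0.348, apex=0.148, x_land=86.720, impact vy=-1.703
  bounce: vy ← 0.59·1.703 = 1.005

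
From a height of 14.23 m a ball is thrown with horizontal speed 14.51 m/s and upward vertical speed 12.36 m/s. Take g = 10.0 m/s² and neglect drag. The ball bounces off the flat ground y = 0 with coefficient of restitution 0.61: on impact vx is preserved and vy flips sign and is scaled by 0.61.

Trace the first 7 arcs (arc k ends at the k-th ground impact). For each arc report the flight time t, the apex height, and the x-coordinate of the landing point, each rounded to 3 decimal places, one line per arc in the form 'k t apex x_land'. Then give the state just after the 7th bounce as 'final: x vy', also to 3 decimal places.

Arc 1: start y=14.230, vy=12.360 → t=3.327, apex=21.868, x_land=48.280, impact vy=-20.913
  bounce: vy ← 0.61·20.913 = 12.757
Arc 2: start y=0.000, vy=12.757 → t=2.551, apex=8.137, x_land=85.301, impact vy=-12.757
  bounce: vy ← 0.61·12.757 = 7.782
Arc 3: start y=0.000, vy=7.782 → t=1.556, apex=3.028, x_land=107.884, impact vy=-7.782
  bounce: vy ← 0.61·7.782 = 4.747
Arc 4: start y=0.000, vy=4.747 → t=0.949, apex=1.127, x_land=121.660, impact vy=-4.747
  bounce: vy ← 0.61·4.747 = 2.896
Arc 5: start y=0.000, vy=2.896 → t=0.579, apex=0.419, x_land=130.063, impact vy=-2.896
  bounce: vy ← 0.61·2.896 = 1.766
Arc 6: start y=0.000, vy=1.766 → t=0.353, apex=0.156, x_land=135.189, impact vy=-1.766
  bounce: vy ← 0.61·1.766 = 1.077
Arc 7: start y=0.000, vy=1.077 → t=0.215, apex=0.058, x_land=138.315, impact vy=-1.077
  bounce: vy ← 0.61·1.077 = 0.657

1 3.327 21.868 48.280
2 2.551 8.137 85.301
3 1.556 3.028 107.884
4 0.949 1.127 121.660
5 0.579 0.419 130.063
6 0.353 0.156 135.189
7 0.215 0.058 138.315
final: 138.315 0.657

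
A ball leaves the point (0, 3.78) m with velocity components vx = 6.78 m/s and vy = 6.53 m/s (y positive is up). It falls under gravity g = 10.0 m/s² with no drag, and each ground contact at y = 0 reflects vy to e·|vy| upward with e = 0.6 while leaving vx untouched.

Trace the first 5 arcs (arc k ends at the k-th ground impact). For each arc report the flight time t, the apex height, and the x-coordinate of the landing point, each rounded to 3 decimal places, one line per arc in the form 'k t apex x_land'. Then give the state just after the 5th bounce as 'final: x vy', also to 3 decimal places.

Arc 1: start y=3.780, vy=6.530 → t=1.740, apex=5.912, x_land=11.800, impact vy=-10.874
  bounce: vy ← 0.6·10.874 = 6.524
Arc 2: start y=0.000, vy=6.524 → t=1.305, apex=2.128, x_land=20.647, impact vy=-6.524
  bounce: vy ← 0.6·6.524 = 3.915
Arc 3: start y=0.000, vy=3.915 → t=0.783, apex=0.766, x_land=25.955, impact vy=-3.915
  bounce: vy ← 0.6·3.915 = 2.349
Arc 4: start y=0.000, vy=2.349 → t=0.470, apex=0.276, x_land=29.140, impact vy=-2.349
  bounce: vy ← 0.6·2.349 = 1.409
Arc 5: start y=0.000, vy=1.409 → t=0.282, apex=0.099, x_land=31.051, impact vy=-1.409
  bounce: vy ← 0.6·1.409 = 0.846

1 1.740 5.912 11.800
2 1.305 2.128 20.647
3 0.783 0.766 25.955
4 0.470 0.276 29.140
5 0.282 0.099 31.051
final: 31.051 0.846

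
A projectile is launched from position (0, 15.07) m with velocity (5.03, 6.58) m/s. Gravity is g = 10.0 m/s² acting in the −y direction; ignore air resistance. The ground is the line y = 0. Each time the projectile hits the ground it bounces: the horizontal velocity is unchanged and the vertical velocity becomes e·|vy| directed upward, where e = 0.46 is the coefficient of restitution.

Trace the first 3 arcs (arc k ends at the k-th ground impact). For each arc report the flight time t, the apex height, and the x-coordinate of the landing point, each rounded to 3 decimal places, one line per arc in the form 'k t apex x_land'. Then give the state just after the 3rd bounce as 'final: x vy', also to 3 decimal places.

1 2.515 17.235 12.648
2 1.708 3.647 21.240
3 0.786 0.772 25.192
final: 25.192 1.807

Arc 1: start y=15.070, vy=6.580 → t=2.515, apex=17.235, x_land=12.648, impact vy=-18.566
  bounce: vy ← 0.46·18.566 = 8.540
Arc 2: start y=0.000, vy=8.540 → t=1.708, apex=3.647, x_land=21.240, impact vy=-8.540
  bounce: vy ← 0.46·8.540 = 3.929
Arc 3: start y=0.000, vy=3.929 → t=0.786, apex=0.772, x_land=25.192, impact vy=-3.929
  bounce: vy ← 0.46·3.929 = 1.807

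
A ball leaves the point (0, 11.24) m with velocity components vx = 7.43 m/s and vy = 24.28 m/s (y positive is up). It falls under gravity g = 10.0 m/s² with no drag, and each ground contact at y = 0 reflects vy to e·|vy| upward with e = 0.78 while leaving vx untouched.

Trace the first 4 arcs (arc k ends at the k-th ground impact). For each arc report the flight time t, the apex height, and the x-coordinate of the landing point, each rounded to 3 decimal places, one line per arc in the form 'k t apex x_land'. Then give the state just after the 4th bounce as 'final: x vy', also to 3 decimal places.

1 5.282 40.716 39.242
2 4.452 24.772 72.318
3 3.472 15.071 98.117
4 2.708 9.169 118.241
final: 118.241 10.563

Arc 1: start y=11.240, vy=24.280 → t=5.282, apex=40.716, x_land=39.242, impact vy=-28.536
  bounce: vy ← 0.78·28.536 = 22.258
Arc 2: start y=0.000, vy=22.258 → t=4.452, apex=24.772, x_land=72.318, impact vy=-22.258
  bounce: vy ← 0.78·22.258 = 17.361
Arc 3: start y=0.000, vy=17.361 → t=3.472, apex=15.071, x_land=98.117, impact vy=-17.361
  bounce: vy ← 0.78·17.361 = 13.542
Arc 4: start y=0.000, vy=13.542 → t=2.708, apex=9.169, x_land=118.241, impact vy=-13.542
  bounce: vy ← 0.78·13.542 = 10.563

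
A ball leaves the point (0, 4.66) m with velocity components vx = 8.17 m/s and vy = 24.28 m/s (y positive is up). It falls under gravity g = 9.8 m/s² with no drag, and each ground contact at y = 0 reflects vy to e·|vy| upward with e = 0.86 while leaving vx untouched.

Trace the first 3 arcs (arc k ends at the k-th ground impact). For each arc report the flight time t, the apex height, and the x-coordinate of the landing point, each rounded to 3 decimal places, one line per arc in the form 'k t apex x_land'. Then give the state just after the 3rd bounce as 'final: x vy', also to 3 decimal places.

1 5.140 34.737 41.995
2 4.580 25.692 79.410
3 3.938 19.002 111.588
final: 111.588 16.597

Arc 1: start y=4.660, vy=24.280 → t=5.140, apex=34.737, x_land=41.995, impact vy=-26.093
  bounce: vy ← 0.86·26.093 = 22.440
Arc 2: start y=0.000, vy=22.440 → t=4.580, apex=25.692, x_land=79.410, impact vy=-22.440
  bounce: vy ← 0.86·22.440 = 19.299
Arc 3: start y=0.000, vy=19.299 → t=3.938, apex=19.002, x_land=111.588, impact vy=-19.299
  bounce: vy ← 0.86·19.299 = 16.597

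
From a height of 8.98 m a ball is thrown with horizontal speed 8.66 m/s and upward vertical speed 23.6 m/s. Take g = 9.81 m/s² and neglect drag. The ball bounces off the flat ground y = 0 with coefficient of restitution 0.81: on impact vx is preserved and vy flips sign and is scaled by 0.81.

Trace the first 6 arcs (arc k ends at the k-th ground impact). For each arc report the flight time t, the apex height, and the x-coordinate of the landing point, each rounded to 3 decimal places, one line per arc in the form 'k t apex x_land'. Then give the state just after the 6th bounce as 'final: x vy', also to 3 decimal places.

Arc 1: start y=8.980, vy=23.600 → t=5.166, apex=37.367, x_land=44.736, impact vy=-27.077
  bounce: vy ← 0.81·27.077 = 21.932
Arc 2: start y=0.000, vy=21.932 → t=4.471, apex=24.517, x_land=83.458, impact vy=-21.932
  bounce: vy ← 0.81·21.932 = 17.765
Arc 3: start y=0.000, vy=17.765 → t=3.622, apex=16.085, x_land=114.823, impact vy=-17.765
  bounce: vy ← 0.81·17.765 = 14.390
Arc 4: start y=0.000, vy=14.390 → t=2.934, apex=10.554, x_land=140.229, impact vy=-14.390
  bounce: vy ← 0.81·14.390 = 11.656
Arc 5: start y=0.000, vy=11.656 → t=2.376, apex=6.924, x_land=160.807, impact vy=-11.656
  bounce: vy ← 0.81·11.656 = 9.441
Arc 6: start y=0.000, vy=9.441 → t=1.925, apex=4.543, x_land=177.476, impact vy=-9.441
  bounce: vy ← 0.81·9.441 = 7.647

1 5.166 37.367 44.736
2 4.471 24.517 83.458
3 3.622 16.085 114.823
4 2.934 10.554 140.229
5 2.376 6.924 160.807
6 1.925 4.543 177.476
final: 177.476 7.647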